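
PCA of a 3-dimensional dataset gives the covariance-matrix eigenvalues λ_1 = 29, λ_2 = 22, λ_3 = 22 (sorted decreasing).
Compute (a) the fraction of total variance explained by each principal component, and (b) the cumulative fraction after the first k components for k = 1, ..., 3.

Step 1 — total variance = trace(Sigma) = Σ λ_i = 29 + 22 + 22 = 73.

Step 2 — fraction explained by component i = λ_i / Σ λ:
  PC1: 29/73 = 0.3973
  PC2: 22/73 = 0.3014
  PC3: 22/73 = 0.3014

Step 3 — cumulative fraction after k components = (λ_1 + ... + λ_k) / Σ λ:
  k = 1: 29/73 = 0.3973
  k = 2: (29 + 22)/73 = 51/73 = 0.6986
  k = 3: (29 + 22 + 22)/73 = 73/73 = 1

Summary (fraction, with percent):

explained: PC1 0.3973 (39.73%), PC2 0.3014 (30.14%), PC3 0.3014 (30.14%);  cumulative: 0.3973, 0.6986, 1


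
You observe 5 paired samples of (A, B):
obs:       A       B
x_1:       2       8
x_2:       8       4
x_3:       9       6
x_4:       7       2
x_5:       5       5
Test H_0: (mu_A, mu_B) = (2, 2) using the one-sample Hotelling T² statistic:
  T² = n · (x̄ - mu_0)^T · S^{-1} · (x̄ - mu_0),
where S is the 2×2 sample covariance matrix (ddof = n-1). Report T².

Step 1 — sample mean vector:
  mean(A) = (2 + 8 + 9 + 7 + 5) / 5 = 31/5 = 6.2
  mean(B) = (8 + 4 + 6 + 2 + 5) / 5 = 25/5 = 5
  x̄ = (6.2, 5),  deviation x̄ - mu_0 = (6.2, 5) - (2, 2) = (4.2, 3).

Step 2 — sample covariance matrix, S[i,j] = (1/(n-1)) · Σ_k (x_{k,i} - mean_i) · (x_{k,j} - mean_j), divisor n-1 = 4:
  S[A,A] = ((-4.2)·(-4.2) + (1.8)·(1.8) + (2.8)·(2.8) + (0.8)·(0.8) + (-1.2)·(-1.2)) / 4 = 30.8/4 = 7.7
  S[A,B] = ((-4.2)·(3) + (1.8)·(-1) + (2.8)·(1) + (0.8)·(-3) + (-1.2)·(0)) / 4 = -14/4 = -3.5
  S[B,B] = ((3)·(3) + (-1)·(-1) + (1)·(1) + (-3)·(-3) + (0)·(0)) / 4 = 20/4 = 5
  S = [[7.7, -3.5],
 [-3.5, 5]].

Step 3 — invert S. det(S) = 7.7·5 - (-3.5)² = 26.25.
  S^{-1} = (1/det) · [[d, -b], [-b, a]] = [[0.1905, 0.1333],
 [0.1333, 0.2933]].

Step 4 — quadratic form (x̄ - mu_0)^T · S^{-1} · (x̄ - mu_0):
  S^{-1} · (x̄ - mu_0) = (1.2, 1.44),
  (x̄ - mu_0)^T · [...] = (4.2)·(1.2) + (3)·(1.44) = 9.36.

Step 5 — scale by n: T² = 5 · 9.36 = 46.8.

T² ≈ 46.8


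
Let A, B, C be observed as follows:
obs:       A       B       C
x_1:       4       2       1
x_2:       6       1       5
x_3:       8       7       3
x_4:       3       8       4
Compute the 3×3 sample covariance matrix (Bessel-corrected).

Step 1 — column means:
  mean(A) = (4 + 6 + 8 + 3) / 4 = 21/4 = 5.25
  mean(B) = (2 + 1 + 7 + 8) / 4 = 18/4 = 4.5
  mean(C) = (1 + 5 + 3 + 4) / 4 = 13/4 = 3.25

Step 2 — sample covariance S[i,j] = (1/(n-1)) · Σ_k (x_{k,i} - mean_i) · (x_{k,j} - mean_j), with n-1 = 3.
  S[A,A] = ((-1.25)·(-1.25) + (0.75)·(0.75) + (2.75)·(2.75) + (-2.25)·(-2.25)) / 3 = 14.75/3 = 4.9167
  S[A,B] = ((-1.25)·(-2.5) + (0.75)·(-3.5) + (2.75)·(2.5) + (-2.25)·(3.5)) / 3 = -0.5/3 = -0.1667
  S[A,C] = ((-1.25)·(-2.25) + (0.75)·(1.75) + (2.75)·(-0.25) + (-2.25)·(0.75)) / 3 = 1.75/3 = 0.5833
  S[B,B] = ((-2.5)·(-2.5) + (-3.5)·(-3.5) + (2.5)·(2.5) + (3.5)·(3.5)) / 3 = 37/3 = 12.3333
  S[B,C] = ((-2.5)·(-2.25) + (-3.5)·(1.75) + (2.5)·(-0.25) + (3.5)·(0.75)) / 3 = 1.5/3 = 0.5
  S[C,C] = ((-2.25)·(-2.25) + (1.75)·(1.75) + (-0.25)·(-0.25) + (0.75)·(0.75)) / 3 = 8.75/3 = 2.9167

S is symmetric (S[j,i] = S[i,j]). Assembling:

S = [[4.9167, -0.1667, 0.5833],
 [-0.1667, 12.3333, 0.5],
 [0.5833, 0.5, 2.9167]]


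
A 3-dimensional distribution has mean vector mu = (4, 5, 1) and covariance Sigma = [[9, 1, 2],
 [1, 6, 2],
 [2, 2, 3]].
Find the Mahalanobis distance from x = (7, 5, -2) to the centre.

Step 1 — centre the observation: (x - mu) = (3, 0, -3).

Step 2 — invert Sigma (cofactor / det for 3×3, or solve directly):
  Sigma^{-1} = [[0.1308, 0.0093, -0.0935],
 [0.0093, 0.215, -0.1495],
 [-0.0935, -0.1495, 0.4953]].

Step 3 — form the quadratic (x - mu)^T · Sigma^{-1} · (x - mu):
  Sigma^{-1} · (x - mu) = (0.6729, 0.4766, -1.7664).
  (x - mu)^T · [Sigma^{-1} · (x - mu)] = (3)·(0.6729) + (0)·(0.4766) + (-3)·(-1.7664) = 7.3178.

Step 4 — take square root: d = √(7.3178) ≈ 2.7051.

d(x, mu) = √(7.3178) ≈ 2.7051


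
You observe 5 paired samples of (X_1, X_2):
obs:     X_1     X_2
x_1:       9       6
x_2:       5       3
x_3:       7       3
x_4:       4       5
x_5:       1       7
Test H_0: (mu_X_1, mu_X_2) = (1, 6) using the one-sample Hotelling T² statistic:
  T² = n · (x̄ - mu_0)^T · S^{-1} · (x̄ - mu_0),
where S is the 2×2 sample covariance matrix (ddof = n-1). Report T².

Step 1 — sample mean vector:
  mean(X_1) = (9 + 5 + 7 + 4 + 1) / 5 = 26/5 = 5.2
  mean(X_2) = (6 + 3 + 3 + 5 + 7) / 5 = 24/5 = 4.8
  x̄ = (5.2, 4.8),  deviation x̄ - mu_0 = (5.2, 4.8) - (1, 6) = (4.2, -1.2).

Step 2 — sample covariance matrix, S[i,j] = (1/(n-1)) · Σ_k (x_{k,i} - mean_i) · (x_{k,j} - mean_j), divisor n-1 = 4:
  S[X_1,X_1] = ((3.8)·(3.8) + (-0.2)·(-0.2) + (1.8)·(1.8) + (-1.2)·(-1.2) + (-4.2)·(-4.2)) / 4 = 36.8/4 = 9.2
  S[X_1,X_2] = ((3.8)·(1.2) + (-0.2)·(-1.8) + (1.8)·(-1.8) + (-1.2)·(0.2) + (-4.2)·(2.2)) / 4 = -7.8/4 = -1.95
  S[X_2,X_2] = ((1.2)·(1.2) + (-1.8)·(-1.8) + (-1.8)·(-1.8) + (0.2)·(0.2) + (2.2)·(2.2)) / 4 = 12.8/4 = 3.2
  S = [[9.2, -1.95],
 [-1.95, 3.2]].

Step 3 — invert S. det(S) = 9.2·3.2 - (-1.95)² = 25.6375.
  S^{-1} = (1/det) · [[d, -b], [-b, a]] = [[0.1248, 0.0761],
 [0.0761, 0.3588]].

Step 4 — quadratic form (x̄ - mu_0)^T · S^{-1} · (x̄ - mu_0):
  S^{-1} · (x̄ - mu_0) = (0.433, -0.1112),
  (x̄ - mu_0)^T · [...] = (4.2)·(0.433) + (-1.2)·(-0.1112) = 1.9518.

Step 5 — scale by n: T² = 5 · 1.9518 = 9.7591.

T² ≈ 9.7591


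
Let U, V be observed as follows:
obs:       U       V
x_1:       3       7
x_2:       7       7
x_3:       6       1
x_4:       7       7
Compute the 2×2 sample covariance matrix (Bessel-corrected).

Step 1 — column means:
  mean(U) = (3 + 7 + 6 + 7) / 4 = 23/4 = 5.75
  mean(V) = (7 + 7 + 1 + 7) / 4 = 22/4 = 5.5

Step 2 — sample covariance S[i,j] = (1/(n-1)) · Σ_k (x_{k,i} - mean_i) · (x_{k,j} - mean_j), with n-1 = 3.
  S[U,U] = ((-2.75)·(-2.75) + (1.25)·(1.25) + (0.25)·(0.25) + (1.25)·(1.25)) / 3 = 10.75/3 = 3.5833
  S[U,V] = ((-2.75)·(1.5) + (1.25)·(1.5) + (0.25)·(-4.5) + (1.25)·(1.5)) / 3 = -1.5/3 = -0.5
  S[V,V] = ((1.5)·(1.5) + (1.5)·(1.5) + (-4.5)·(-4.5) + (1.5)·(1.5)) / 3 = 27/3 = 9

S is symmetric (S[j,i] = S[i,j]). Assembling:

S = [[3.5833, -0.5],
 [-0.5, 9]]


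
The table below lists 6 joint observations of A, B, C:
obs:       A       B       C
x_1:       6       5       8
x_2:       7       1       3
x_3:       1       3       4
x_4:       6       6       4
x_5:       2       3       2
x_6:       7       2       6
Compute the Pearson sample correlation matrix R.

Step 1 — column means:
  mean(A) = (6 + 7 + 1 + 6 + 2 + 7) / 6 = 29/6 = 4.8333
  mean(B) = (5 + 1 + 3 + 6 + 3 + 2) / 6 = 20/6 = 3.3333
  mean(C) = (8 + 3 + 4 + 4 + 2 + 6) / 6 = 27/6 = 4.5

Step 2 — sample variances and covariances s[i,j] = (1/(n-1)) · Σ_k (x_{k,i} - mean_i) · (x_{k,j} - mean_j), with n-1 = 5:
  s[A,A] = ((1.1667)·(1.1667) + (2.1667)·(2.1667) + (-3.8333)·(-3.8333) + (1.1667)·(1.1667) + (-2.8333)·(-2.8333) + (2.1667)·(2.1667)) / 5 = 34.8333/5 = 6.9667
  s[A,B] = ((1.1667)·(1.6667) + (2.1667)·(-2.3333) + (-3.8333)·(-0.3333) + (1.1667)·(2.6667) + (-2.8333)·(-0.3333) + (2.1667)·(-1.3333)) / 5 = -0.6667/5 = -0.1333
  s[A,C] = ((1.1667)·(3.5) + (2.1667)·(-1.5) + (-3.8333)·(-0.5) + (1.1667)·(-0.5) + (-2.8333)·(-2.5) + (2.1667)·(1.5)) / 5 = 12.5/5 = 2.5
  s[B,B] = ((1.6667)·(1.6667) + (-2.3333)·(-2.3333) + (-0.3333)·(-0.3333) + (2.6667)·(2.6667) + (-0.3333)·(-0.3333) + (-1.3333)·(-1.3333)) / 5 = 17.3333/5 = 3.4667
  s[B,C] = ((1.6667)·(3.5) + (-2.3333)·(-1.5) + (-0.3333)·(-0.5) + (2.6667)·(-0.5) + (-0.3333)·(-2.5) + (-1.3333)·(1.5)) / 5 = 7/5 = 1.4
  s[C,C] = ((3.5)·(3.5) + (-1.5)·(-1.5) + (-0.5)·(-0.5) + (-0.5)·(-0.5) + (-2.5)·(-2.5) + (1.5)·(1.5)) / 5 = 23.5/5 = 4.7
  Sample standard deviations s_i = √(s[i,i]):
  s(A) = √(6.9667) = 2.6394
  s(B) = √(3.4667) = 1.8619
  s(C) = √(4.7) = 2.1679

Step 3 — r_{ij} = s_{ij} / (s_i · s_j):
  r[A,A] = 1 (diagonal).
  r[A,B] = -0.1333 / (2.6394 · 1.8619) = -0.1333 / 4.9144 = -0.0271
  r[A,C] = 2.5 / (2.6394 · 2.1679) = 2.5 / 5.7222 = 0.4369
  r[B,B] = 1 (diagonal).
  r[B,C] = 1.4 / (1.8619 · 2.1679) = 1.4 / 4.0365 = 0.3468
  r[C,C] = 1 (diagonal).

R is symmetric with unit diagonal. Assembling:

R = [[1, -0.0271, 0.4369],
 [-0.0271, 1, 0.3468],
 [0.4369, 0.3468, 1]]


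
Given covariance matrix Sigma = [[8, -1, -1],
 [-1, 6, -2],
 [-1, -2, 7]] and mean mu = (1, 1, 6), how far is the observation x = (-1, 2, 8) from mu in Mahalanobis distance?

Step 1 — centre the observation: (x - mu) = (-2, 1, 2).

Step 2 — invert Sigma (cofactor / det for 3×3, or solve directly):
  Sigma^{-1} = [[0.1324, 0.0314, 0.0279],
 [0.0314, 0.1916, 0.0592],
 [0.0279, 0.0592, 0.1638]].

Step 3 — form the quadratic (x - mu)^T · Sigma^{-1} · (x - mu):
  Sigma^{-1} · (x - mu) = (-0.1777, 0.2474, 0.331).
  (x - mu)^T · [Sigma^{-1} · (x - mu)] = (-2)·(-0.1777) + (1)·(0.2474) + (2)·(0.331) = 1.2648.

Step 4 — take square root: d = √(1.2648) ≈ 1.1246.

d(x, mu) = √(1.2648) ≈ 1.1246


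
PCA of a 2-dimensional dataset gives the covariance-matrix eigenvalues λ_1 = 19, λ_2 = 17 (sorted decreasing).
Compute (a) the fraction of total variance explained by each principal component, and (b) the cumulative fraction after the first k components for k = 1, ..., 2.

Step 1 — total variance = trace(Sigma) = Σ λ_i = 19 + 17 = 36.

Step 2 — fraction explained by component i = λ_i / Σ λ:
  PC1: 19/36 = 0.5278
  PC2: 17/36 = 0.4722

Step 3 — cumulative fraction after k components = (λ_1 + ... + λ_k) / Σ λ:
  k = 1: 19/36 = 0.5278
  k = 2: (19 + 17)/36 = 36/36 = 1

Summary (fraction, with percent):

explained: PC1 0.5278 (52.78%), PC2 0.4722 (47.22%);  cumulative: 0.5278, 1


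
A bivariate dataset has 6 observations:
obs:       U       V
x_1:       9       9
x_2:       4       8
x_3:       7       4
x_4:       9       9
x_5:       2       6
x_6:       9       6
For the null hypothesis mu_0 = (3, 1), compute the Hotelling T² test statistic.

Step 1 — sample mean vector:
  mean(U) = (9 + 4 + 7 + 9 + 2 + 9) / 6 = 40/6 = 6.6667
  mean(V) = (9 + 8 + 4 + 9 + 6 + 6) / 6 = 42/6 = 7
  x̄ = (6.6667, 7),  deviation x̄ - mu_0 = (6.6667, 7) - (3, 1) = (3.6667, 6).

Step 2 — sample covariance matrix, S[i,j] = (1/(n-1)) · Σ_k (x_{k,i} - mean_i) · (x_{k,j} - mean_j), divisor n-1 = 5:
  S[U,U] = ((2.3333)·(2.3333) + (-2.6667)·(-2.6667) + (0.3333)·(0.3333) + (2.3333)·(2.3333) + (-4.6667)·(-4.6667) + (2.3333)·(2.3333)) / 5 = 45.3333/5 = 9.0667
  S[U,V] = ((2.3333)·(2) + (-2.6667)·(1) + (0.3333)·(-3) + (2.3333)·(2) + (-4.6667)·(-1) + (2.3333)·(-1)) / 5 = 8/5 = 1.6
  S[V,V] = ((2)·(2) + (1)·(1) + (-3)·(-3) + (2)·(2) + (-1)·(-1) + (-1)·(-1)) / 5 = 20/5 = 4
  S = [[9.0667, 1.6],
 [1.6, 4]].

Step 3 — invert S. det(S) = 9.0667·4 - (1.6)² = 33.7067.
  S^{-1} = (1/det) · [[d, -b], [-b, a]] = [[0.1187, -0.0475],
 [-0.0475, 0.269]].

Step 4 — quadratic form (x̄ - mu_0)^T · S^{-1} · (x̄ - mu_0):
  S^{-1} · (x̄ - mu_0) = (0.1503, 1.4399),
  (x̄ - mu_0)^T · [...] = (3.6667)·(0.1503) + (6)·(1.4399) = 9.1904.

Step 5 — scale by n: T² = 6 · 9.1904 = 55.1424.

T² ≈ 55.1424


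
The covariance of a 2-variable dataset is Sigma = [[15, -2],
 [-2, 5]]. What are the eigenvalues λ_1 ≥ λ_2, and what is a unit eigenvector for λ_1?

Step 1 — characteristic polynomial of 2×2 Sigma:
  det(Sigma - λI) = λ² - trace · λ + det = 0.
  trace = 15 + 5 = 20, det = 15·5 - (-2)² = 71.
Step 2 — discriminant:
  Δ = trace² - 4·det = 400 - 284 = 116.
Step 3 — eigenvalues:
  λ = (trace ± √Δ)/2 = (20 ± 10.7703)/2,
  λ_1 = 15.3852,  λ_2 = 4.6148.

Step 4 — unit eigenvector for λ_1: solve (Sigma - λ_1 I)v = 0. First row:
  (15 - 15.3852)·v_x + (-2)·v_y = 0, i.e. (-0.3852)·v_x + (-2)·v_y = 0,
  so v ∝ (b, λ_1 - a) = (-2, 0.3852); multiply by -1 so the first entry is positive: u = (2, -0.3852).
  ||u|| = √((2)² + (-0.3852)²) = √(4.1484) ≈ 2.0368,
  v_1 = u/||u|| ≈ (0.982, -0.1891) (||v_1|| = 1).

λ_1 = 15.3852,  λ_2 = 4.6148;  v_1 ≈ (0.982, -0.1891)


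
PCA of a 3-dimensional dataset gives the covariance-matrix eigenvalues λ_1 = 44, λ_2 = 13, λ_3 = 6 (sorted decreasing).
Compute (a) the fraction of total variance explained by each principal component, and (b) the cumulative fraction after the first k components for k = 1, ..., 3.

Step 1 — total variance = trace(Sigma) = Σ λ_i = 44 + 13 + 6 = 63.

Step 2 — fraction explained by component i = λ_i / Σ λ:
  PC1: 44/63 = 0.6984
  PC2: 13/63 = 0.2063
  PC3: 6/63 = 0.0952

Step 3 — cumulative fraction after k components = (λ_1 + ... + λ_k) / Σ λ:
  k = 1: 44/63 = 0.6984
  k = 2: (44 + 13)/63 = 57/63 = 0.9048
  k = 3: (44 + 13 + 6)/63 = 63/63 = 1

Summary (fraction, with percent):

explained: PC1 0.6984 (69.84%), PC2 0.2063 (20.63%), PC3 0.0952 (9.52%);  cumulative: 0.6984, 0.9048, 1


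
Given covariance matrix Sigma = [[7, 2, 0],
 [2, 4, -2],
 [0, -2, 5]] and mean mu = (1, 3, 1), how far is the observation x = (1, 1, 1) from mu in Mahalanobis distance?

Step 1 — centre the observation: (x - mu) = (0, -2, 0).

Step 2 — invert Sigma (cofactor / det for 3×3, or solve directly):
  Sigma^{-1} = [[0.1739, -0.1087, -0.0435],
 [-0.1087, 0.3804, 0.1522],
 [-0.0435, 0.1522, 0.2609]].

Step 3 — form the quadratic (x - mu)^T · Sigma^{-1} · (x - mu):
  Sigma^{-1} · (x - mu) = (0.2174, -0.7609, -0.3043).
  (x - mu)^T · [Sigma^{-1} · (x - mu)] = (0)·(0.2174) + (-2)·(-0.7609) + (0)·(-0.3043) = 1.5217.

Step 4 — take square root: d = √(1.5217) ≈ 1.2336.

d(x, mu) = √(1.5217) ≈ 1.2336


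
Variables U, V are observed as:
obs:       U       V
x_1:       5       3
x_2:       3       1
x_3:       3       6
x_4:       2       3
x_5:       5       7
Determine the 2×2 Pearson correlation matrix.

Step 1 — column means:
  mean(U) = (5 + 3 + 3 + 2 + 5) / 5 = 18/5 = 3.6
  mean(V) = (3 + 1 + 6 + 3 + 7) / 5 = 20/5 = 4

Step 2 — sample variances and covariances s[i,j] = (1/(n-1)) · Σ_k (x_{k,i} - mean_i) · (x_{k,j} - mean_j), with n-1 = 4:
  s[U,U] = ((1.4)·(1.4) + (-0.6)·(-0.6) + (-0.6)·(-0.6) + (-1.6)·(-1.6) + (1.4)·(1.4)) / 4 = 7.2/4 = 1.8
  s[U,V] = ((1.4)·(-1) + (-0.6)·(-3) + (-0.6)·(2) + (-1.6)·(-1) + (1.4)·(3)) / 4 = 5/4 = 1.25
  s[V,V] = ((-1)·(-1) + (-3)·(-3) + (2)·(2) + (-1)·(-1) + (3)·(3)) / 4 = 24/4 = 6
  Sample standard deviations s_i = √(s[i,i]):
  s(U) = √(1.8) = 1.3416
  s(V) = √(6) = 2.4495

Step 3 — r_{ij} = s_{ij} / (s_i · s_j):
  r[U,U] = 1 (diagonal).
  r[U,V] = 1.25 / (1.3416 · 2.4495) = 1.25 / 3.2863 = 0.3804
  r[V,V] = 1 (diagonal).

R is symmetric with unit diagonal. Assembling:

R = [[1, 0.3804],
 [0.3804, 1]]


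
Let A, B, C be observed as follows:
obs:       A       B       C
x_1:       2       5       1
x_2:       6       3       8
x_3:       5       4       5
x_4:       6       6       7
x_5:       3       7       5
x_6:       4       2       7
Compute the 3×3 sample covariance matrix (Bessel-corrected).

Step 1 — column means:
  mean(A) = (2 + 6 + 5 + 6 + 3 + 4) / 6 = 26/6 = 4.3333
  mean(B) = (5 + 3 + 4 + 6 + 7 + 2) / 6 = 27/6 = 4.5
  mean(C) = (1 + 8 + 5 + 7 + 5 + 7) / 6 = 33/6 = 5.5

Step 2 — sample covariance S[i,j] = (1/(n-1)) · Σ_k (x_{k,i} - mean_i) · (x_{k,j} - mean_j), with n-1 = 5.
  S[A,A] = ((-2.3333)·(-2.3333) + (1.6667)·(1.6667) + (0.6667)·(0.6667) + (1.6667)·(1.6667) + (-1.3333)·(-1.3333) + (-0.3333)·(-0.3333)) / 5 = 13.3333/5 = 2.6667
  S[A,B] = ((-2.3333)·(0.5) + (1.6667)·(-1.5) + (0.6667)·(-0.5) + (1.6667)·(1.5) + (-1.3333)·(2.5) + (-0.3333)·(-2.5)) / 5 = -4/5 = -0.8
  S[A,C] = ((-2.3333)·(-4.5) + (1.6667)·(2.5) + (0.6667)·(-0.5) + (1.6667)·(1.5) + (-1.3333)·(-0.5) + (-0.3333)·(1.5)) / 5 = 17/5 = 3.4
  S[B,B] = ((0.5)·(0.5) + (-1.5)·(-1.5) + (-0.5)·(-0.5) + (1.5)·(1.5) + (2.5)·(2.5) + (-2.5)·(-2.5)) / 5 = 17.5/5 = 3.5
  S[B,C] = ((0.5)·(-4.5) + (-1.5)·(2.5) + (-0.5)·(-0.5) + (1.5)·(1.5) + (2.5)·(-0.5) + (-2.5)·(1.5)) / 5 = -8.5/5 = -1.7
  S[C,C] = ((-4.5)·(-4.5) + (2.5)·(2.5) + (-0.5)·(-0.5) + (1.5)·(1.5) + (-0.5)·(-0.5) + (1.5)·(1.5)) / 5 = 31.5/5 = 6.3

S is symmetric (S[j,i] = S[i,j]). Assembling:

S = [[2.6667, -0.8, 3.4],
 [-0.8, 3.5, -1.7],
 [3.4, -1.7, 6.3]]


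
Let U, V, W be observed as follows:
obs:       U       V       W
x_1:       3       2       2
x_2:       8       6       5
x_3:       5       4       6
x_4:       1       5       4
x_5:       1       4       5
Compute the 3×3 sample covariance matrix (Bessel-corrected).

Step 1 — column means:
  mean(U) = (3 + 8 + 5 + 1 + 1) / 5 = 18/5 = 3.6
  mean(V) = (2 + 6 + 4 + 5 + 4) / 5 = 21/5 = 4.2
  mean(W) = (2 + 5 + 6 + 4 + 5) / 5 = 22/5 = 4.4

Step 2 — sample covariance S[i,j] = (1/(n-1)) · Σ_k (x_{k,i} - mean_i) · (x_{k,j} - mean_j), with n-1 = 4.
  S[U,U] = ((-0.6)·(-0.6) + (4.4)·(4.4) + (1.4)·(1.4) + (-2.6)·(-2.6) + (-2.6)·(-2.6)) / 4 = 35.2/4 = 8.8
  S[U,V] = ((-0.6)·(-2.2) + (4.4)·(1.8) + (1.4)·(-0.2) + (-2.6)·(0.8) + (-2.6)·(-0.2)) / 4 = 7.4/4 = 1.85
  S[U,W] = ((-0.6)·(-2.4) + (4.4)·(0.6) + (1.4)·(1.6) + (-2.6)·(-0.4) + (-2.6)·(0.6)) / 4 = 5.8/4 = 1.45
  S[V,V] = ((-2.2)·(-2.2) + (1.8)·(1.8) + (-0.2)·(-0.2) + (0.8)·(0.8) + (-0.2)·(-0.2)) / 4 = 8.8/4 = 2.2
  S[V,W] = ((-2.2)·(-2.4) + (1.8)·(0.6) + (-0.2)·(1.6) + (0.8)·(-0.4) + (-0.2)·(0.6)) / 4 = 5.6/4 = 1.4
  S[W,W] = ((-2.4)·(-2.4) + (0.6)·(0.6) + (1.6)·(1.6) + (-0.4)·(-0.4) + (0.6)·(0.6)) / 4 = 9.2/4 = 2.3

S is symmetric (S[j,i] = S[i,j]). Assembling:

S = [[8.8, 1.85, 1.45],
 [1.85, 2.2, 1.4],
 [1.45, 1.4, 2.3]]


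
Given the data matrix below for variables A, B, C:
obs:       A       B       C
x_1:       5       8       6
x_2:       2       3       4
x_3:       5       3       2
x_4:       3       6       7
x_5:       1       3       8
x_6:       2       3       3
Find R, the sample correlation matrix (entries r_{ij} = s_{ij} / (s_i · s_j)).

Step 1 — column means:
  mean(A) = (5 + 2 + 5 + 3 + 1 + 2) / 6 = 18/6 = 3
  mean(B) = (8 + 3 + 3 + 6 + 3 + 3) / 6 = 26/6 = 4.3333
  mean(C) = (6 + 4 + 2 + 7 + 8 + 3) / 6 = 30/6 = 5

Step 2 — sample variances and covariances s[i,j] = (1/(n-1)) · Σ_k (x_{k,i} - mean_i) · (x_{k,j} - mean_j), with n-1 = 5:
  s[A,A] = ((2)·(2) + (-1)·(-1) + (2)·(2) + (0)·(0) + (-2)·(-2) + (-1)·(-1)) / 5 = 14/5 = 2.8
  s[A,B] = ((2)·(3.6667) + (-1)·(-1.3333) + (2)·(-1.3333) + (0)·(1.6667) + (-2)·(-1.3333) + (-1)·(-1.3333)) / 5 = 10/5 = 2
  s[A,C] = ((2)·(1) + (-1)·(-1) + (2)·(-3) + (0)·(2) + (-2)·(3) + (-1)·(-2)) / 5 = -7/5 = -1.4
  s[B,B] = ((3.6667)·(3.6667) + (-1.3333)·(-1.3333) + (-1.3333)·(-1.3333) + (1.6667)·(1.6667) + (-1.3333)·(-1.3333) + (-1.3333)·(-1.3333)) / 5 = 23.3333/5 = 4.6667
  s[B,C] = ((3.6667)·(1) + (-1.3333)·(-1) + (-1.3333)·(-3) + (1.6667)·(2) + (-1.3333)·(3) + (-1.3333)·(-2)) / 5 = 11/5 = 2.2
  s[C,C] = ((1)·(1) + (-1)·(-1) + (-3)·(-3) + (2)·(2) + (3)·(3) + (-2)·(-2)) / 5 = 28/5 = 5.6
  Sample standard deviations s_i = √(s[i,i]):
  s(A) = √(2.8) = 1.6733
  s(B) = √(4.6667) = 2.1602
  s(C) = √(5.6) = 2.3664

Step 3 — r_{ij} = s_{ij} / (s_i · s_j):
  r[A,A] = 1 (diagonal).
  r[A,B] = 2 / (1.6733 · 2.1602) = 2 / 3.6148 = 0.5533
  r[A,C] = -1.4 / (1.6733 · 2.3664) = -1.4 / 3.9598 = -0.3536
  r[B,B] = 1 (diagonal).
  r[B,C] = 2.2 / (2.1602 · 2.3664) = 2.2 / 5.1121 = 0.4304
  r[C,C] = 1 (diagonal).

R is symmetric with unit diagonal. Assembling:

R = [[1, 0.5533, -0.3536],
 [0.5533, 1, 0.4304],
 [-0.3536, 0.4304, 1]]


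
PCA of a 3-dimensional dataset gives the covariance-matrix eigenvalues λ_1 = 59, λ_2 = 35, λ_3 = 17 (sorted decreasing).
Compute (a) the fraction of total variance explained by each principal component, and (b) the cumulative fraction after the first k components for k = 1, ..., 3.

Step 1 — total variance = trace(Sigma) = Σ λ_i = 59 + 35 + 17 = 111.

Step 2 — fraction explained by component i = λ_i / Σ λ:
  PC1: 59/111 = 0.5315
  PC2: 35/111 = 0.3153
  PC3: 17/111 = 0.1532

Step 3 — cumulative fraction after k components = (λ_1 + ... + λ_k) / Σ λ:
  k = 1: 59/111 = 0.5315
  k = 2: (59 + 35)/111 = 94/111 = 0.8468
  k = 3: (59 + 35 + 17)/111 = 111/111 = 1

Summary (fraction, with percent):

explained: PC1 0.5315 (53.15%), PC2 0.3153 (31.53%), PC3 0.1532 (15.32%);  cumulative: 0.5315, 0.8468, 1


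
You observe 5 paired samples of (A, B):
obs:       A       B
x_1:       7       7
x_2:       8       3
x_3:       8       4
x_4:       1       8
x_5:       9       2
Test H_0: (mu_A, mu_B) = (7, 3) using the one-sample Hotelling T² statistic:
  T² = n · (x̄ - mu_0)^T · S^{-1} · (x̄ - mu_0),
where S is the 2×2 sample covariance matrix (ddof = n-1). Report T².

Step 1 — sample mean vector:
  mean(A) = (7 + 8 + 8 + 1 + 9) / 5 = 33/5 = 6.6
  mean(B) = (7 + 3 + 4 + 8 + 2) / 5 = 24/5 = 4.8
  x̄ = (6.6, 4.8),  deviation x̄ - mu_0 = (6.6, 4.8) - (7, 3) = (-0.4, 1.8).

Step 2 — sample covariance matrix, S[i,j] = (1/(n-1)) · Σ_k (x_{k,i} - mean_i) · (x_{k,j} - mean_j), divisor n-1 = 4:
  S[A,A] = ((0.4)·(0.4) + (1.4)·(1.4) + (1.4)·(1.4) + (-5.6)·(-5.6) + (2.4)·(2.4)) / 4 = 41.2/4 = 10.3
  S[A,B] = ((0.4)·(2.2) + (1.4)·(-1.8) + (1.4)·(-0.8) + (-5.6)·(3.2) + (2.4)·(-2.8)) / 4 = -27.4/4 = -6.85
  S[B,B] = ((2.2)·(2.2) + (-1.8)·(-1.8) + (-0.8)·(-0.8) + (3.2)·(3.2) + (-2.8)·(-2.8)) / 4 = 26.8/4 = 6.7
  S = [[10.3, -6.85],
 [-6.85, 6.7]].

Step 3 — invert S. det(S) = 10.3·6.7 - (-6.85)² = 22.0875.
  S^{-1} = (1/det) · [[d, -b], [-b, a]] = [[0.3033, 0.3101],
 [0.3101, 0.4663]].

Step 4 — quadratic form (x̄ - mu_0)^T · S^{-1} · (x̄ - mu_0):
  S^{-1} · (x̄ - mu_0) = (0.4369, 0.7153),
  (x̄ - mu_0)^T · [...] = (-0.4)·(0.4369) + (1.8)·(0.7153) = 1.1128.

Step 5 — scale by n: T² = 5 · 1.1128 = 5.5642.

T² ≈ 5.5642


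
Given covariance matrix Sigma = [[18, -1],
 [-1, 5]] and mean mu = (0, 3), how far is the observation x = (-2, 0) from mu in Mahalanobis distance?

Step 1 — centre the observation: (x - mu) = (-2, -3).

Step 2 — invert Sigma. det(Sigma) = 18·5 - (-1)² = 89.
  Sigma^{-1} = (1/det) · [[d, -b], [-b, a]] = [[0.0562, 0.0112],
 [0.0112, 0.2022]].

Step 3 — form the quadratic (x - mu)^T · Sigma^{-1} · (x - mu):
  Sigma^{-1} · (x - mu) = (-0.1461, -0.6292).
  (x - mu)^T · [Sigma^{-1} · (x - mu)] = (-2)·(-0.1461) + (-3)·(-0.6292) = 2.1798.

Step 4 — take square root: d = √(2.1798) ≈ 1.4764.

d(x, mu) = √(2.1798) ≈ 1.4764


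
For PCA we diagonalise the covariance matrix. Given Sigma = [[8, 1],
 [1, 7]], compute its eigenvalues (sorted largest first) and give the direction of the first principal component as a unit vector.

Step 1 — characteristic polynomial of 2×2 Sigma:
  det(Sigma - λI) = λ² - trace · λ + det = 0.
  trace = 8 + 7 = 15, det = 8·7 - (1)² = 55.
Step 2 — discriminant:
  Δ = trace² - 4·det = 225 - 220 = 5.
Step 3 — eigenvalues:
  λ = (trace ± √Δ)/2 = (15 ± 2.2361)/2,
  λ_1 = 8.618,  λ_2 = 6.382.

Step 4 — unit eigenvector for λ_1: solve (Sigma - λ_1 I)v = 0. First row:
  (8 - 8.618)·v_x + (1)·v_y = 0, i.e. (-0.618)·v_x + (1)·v_y = 0,
  so v ∝ (b, λ_1 - a) = (1, 0.618) = u.
  ||u|| = √((1)² + (0.618)²) = √(1.382) ≈ 1.1756,
  v_1 = u/||u|| ≈ (0.8507, 0.5257) (||v_1|| = 1).

λ_1 = 8.618,  λ_2 = 6.382;  v_1 ≈ (0.8507, 0.5257)


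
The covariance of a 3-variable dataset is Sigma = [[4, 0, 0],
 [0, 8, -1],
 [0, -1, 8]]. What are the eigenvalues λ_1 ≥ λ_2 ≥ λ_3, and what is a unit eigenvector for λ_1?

Step 1 — characteristic polynomial p(λ) = det(λI - Sigma) = λ³ - tr·λ² + c_1·λ - det, where tr = trace, c_1 = sum of the principal 2×2 minors, det = det(Sigma):
  tr = 4 + 8 + 8 = 20,
  c_1 = (4·8 - (0)²) + (4·8 - (0)²) + (8·8 - (-1)²) = 32 + 32 + 63 = 127,
  det = 4·(8·8 - (-1)²) - (0)·((0)·8 - (-1)·(0)) + (0)·((0)·(-1) - 8·(0)) = 4·(63) - (0)·(0) + (0)·(0) = 252.
  So p(λ) = λ³ - 20λ² + 127λ - 252.
Step 2 — look for an integer root (rational root theorem: any rational root is an integer divisor of 252). Testing λ = 4:
  p(4) = 64 - 320 + 508 - 252 = 0  ✓
  Dividing out (λ - 4): p(λ) = (λ - 4)(λ² - 16λ + 63).
Step 3 — remaining eigenvalues from the quadratic λ² - 16λ + 63 = 0:
  Δ = 16² - 4·63 = 256 - 252 = 4,  λ = (16 ± √4)/2 = (16 ± 2)/2 = 9 or 7.
  Sorted: λ_1 = 9,  λ_2 = 7,  λ_3 = 4  (check: sum = 20 = tr ✓).

Step 4 — unit eigenvector for λ_1 = 9: v spans the null space of (Sigma - λ_1 I), whose rows are
  r_1 = (-5, 0, 0),  r_2 = (0, -1, -1),  r_3 = (0, -1, -1).
  v is orthogonal to every row, so take v ∝ r_1 × r_2 = ((0)·(-1) - (0)·(-1), (0)·(0) - (-5)·(-1), (-5)·(-1) - (0)·(0)) = (0, -5, 5).
  Rescale (divide by 5; multiply by -1 so the first nonzero entry is positive): u = (0, 1, -1).
  ||u|| = √((0)² + (1)² + (-1)²) = √(2) ≈ 1.4142,  v_1 = u/||u|| ≈ (0, 0.7071, -0.7071) (||v_1|| = 1).

λ_1 = 9,  λ_2 = 7,  λ_3 = 4;  v_1 ≈ (0, 0.7071, -0.7071)


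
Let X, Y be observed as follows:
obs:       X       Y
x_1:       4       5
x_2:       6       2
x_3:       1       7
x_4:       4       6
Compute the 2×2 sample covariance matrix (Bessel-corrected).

Step 1 — column means:
  mean(X) = (4 + 6 + 1 + 4) / 4 = 15/4 = 3.75
  mean(Y) = (5 + 2 + 7 + 6) / 4 = 20/4 = 5

Step 2 — sample covariance S[i,j] = (1/(n-1)) · Σ_k (x_{k,i} - mean_i) · (x_{k,j} - mean_j), with n-1 = 3.
  S[X,X] = ((0.25)·(0.25) + (2.25)·(2.25) + (-2.75)·(-2.75) + (0.25)·(0.25)) / 3 = 12.75/3 = 4.25
  S[X,Y] = ((0.25)·(0) + (2.25)·(-3) + (-2.75)·(2) + (0.25)·(1)) / 3 = -12/3 = -4
  S[Y,Y] = ((0)·(0) + (-3)·(-3) + (2)·(2) + (1)·(1)) / 3 = 14/3 = 4.6667

S is symmetric (S[j,i] = S[i,j]). Assembling:

S = [[4.25, -4],
 [-4, 4.6667]]


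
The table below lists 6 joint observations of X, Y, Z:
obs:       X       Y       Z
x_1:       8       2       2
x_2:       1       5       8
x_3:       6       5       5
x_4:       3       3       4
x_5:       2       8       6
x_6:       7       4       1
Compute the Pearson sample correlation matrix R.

Step 1 — column means:
  mean(X) = (8 + 1 + 6 + 3 + 2 + 7) / 6 = 27/6 = 4.5
  mean(Y) = (2 + 5 + 5 + 3 + 8 + 4) / 6 = 27/6 = 4.5
  mean(Z) = (2 + 8 + 5 + 4 + 6 + 1) / 6 = 26/6 = 4.3333

Step 2 — sample variances and covariances s[i,j] = (1/(n-1)) · Σ_k (x_{k,i} - mean_i) · (x_{k,j} - mean_j), with n-1 = 5:
  s[X,X] = ((3.5)·(3.5) + (-3.5)·(-3.5) + (1.5)·(1.5) + (-1.5)·(-1.5) + (-2.5)·(-2.5) + (2.5)·(2.5)) / 5 = 41.5/5 = 8.3
  s[X,Y] = ((3.5)·(-2.5) + (-3.5)·(0.5) + (1.5)·(0.5) + (-1.5)·(-1.5) + (-2.5)·(3.5) + (2.5)·(-0.5)) / 5 = -17.5/5 = -3.5
  s[X,Z] = ((3.5)·(-2.3333) + (-3.5)·(3.6667) + (1.5)·(0.6667) + (-1.5)·(-0.3333) + (-2.5)·(1.6667) + (2.5)·(-3.3333)) / 5 = -32/5 = -6.4
  s[Y,Y] = ((-2.5)·(-2.5) + (0.5)·(0.5) + (0.5)·(0.5) + (-1.5)·(-1.5) + (3.5)·(3.5) + (-0.5)·(-0.5)) / 5 = 21.5/5 = 4.3
  s[Y,Z] = ((-2.5)·(-2.3333) + (0.5)·(3.6667) + (0.5)·(0.6667) + (-1.5)·(-0.3333) + (3.5)·(1.6667) + (-0.5)·(-3.3333)) / 5 = 16/5 = 3.2
  s[Z,Z] = ((-2.3333)·(-2.3333) + (3.6667)·(3.6667) + (0.6667)·(0.6667) + (-0.3333)·(-0.3333) + (1.6667)·(1.6667) + (-3.3333)·(-3.3333)) / 5 = 33.3333/5 = 6.6667
  Sample standard deviations s_i = √(s[i,i]):
  s(X) = √(8.3) = 2.881
  s(Y) = √(4.3) = 2.0736
  s(Z) = √(6.6667) = 2.582

Step 3 — r_{ij} = s_{ij} / (s_i · s_j):
  r[X,X] = 1 (diagonal).
  r[X,Y] = -3.5 / (2.881 · 2.0736) = -3.5 / 5.9741 = -0.5859
  r[X,Z] = -6.4 / (2.881 · 2.582) = -6.4 / 7.4386 = -0.8604
  r[Y,Y] = 1 (diagonal).
  r[Y,Z] = 3.2 / (2.0736 · 2.582) = 3.2 / 5.3541 = 0.5977
  r[Z,Z] = 1 (diagonal).

R is symmetric with unit diagonal. Assembling:

R = [[1, -0.5859, -0.8604],
 [-0.5859, 1, 0.5977],
 [-0.8604, 0.5977, 1]]


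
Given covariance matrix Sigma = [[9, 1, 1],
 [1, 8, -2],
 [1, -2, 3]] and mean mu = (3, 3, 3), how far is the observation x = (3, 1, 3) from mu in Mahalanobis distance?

Step 1 — centre the observation: (x - mu) = (0, -2, 0).

Step 2 — invert Sigma (cofactor / det for 3×3, or solve directly):
  Sigma^{-1} = [[0.1212, -0.0303, -0.0606],
 [-0.0303, 0.1576, 0.1152],
 [-0.0606, 0.1152, 0.4303]].

Step 3 — form the quadratic (x - mu)^T · Sigma^{-1} · (x - mu):
  Sigma^{-1} · (x - mu) = (0.0606, -0.3152, -0.2303).
  (x - mu)^T · [Sigma^{-1} · (x - mu)] = (0)·(0.0606) + (-2)·(-0.3152) + (0)·(-0.2303) = 0.6303.

Step 4 — take square root: d = √(0.6303) ≈ 0.7939.

d(x, mu) = √(0.6303) ≈ 0.7939


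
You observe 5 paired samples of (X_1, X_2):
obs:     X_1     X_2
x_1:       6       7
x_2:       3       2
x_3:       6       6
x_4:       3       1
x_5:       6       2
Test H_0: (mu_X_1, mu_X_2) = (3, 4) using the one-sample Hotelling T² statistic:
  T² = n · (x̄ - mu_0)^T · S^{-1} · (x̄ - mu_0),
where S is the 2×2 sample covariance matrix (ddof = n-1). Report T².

Step 1 — sample mean vector:
  mean(X_1) = (6 + 3 + 6 + 3 + 6) / 5 = 24/5 = 4.8
  mean(X_2) = (7 + 2 + 6 + 1 + 2) / 5 = 18/5 = 3.6
  x̄ = (4.8, 3.6),  deviation x̄ - mu_0 = (4.8, 3.6) - (3, 4) = (1.8, -0.4).

Step 2 — sample covariance matrix, S[i,j] = (1/(n-1)) · Σ_k (x_{k,i} - mean_i) · (x_{k,j} - mean_j), divisor n-1 = 4:
  S[X_1,X_1] = ((1.2)·(1.2) + (-1.8)·(-1.8) + (1.2)·(1.2) + (-1.8)·(-1.8) + (1.2)·(1.2)) / 4 = 10.8/4 = 2.7
  S[X_1,X_2] = ((1.2)·(3.4) + (-1.8)·(-1.6) + (1.2)·(2.4) + (-1.8)·(-2.6) + (1.2)·(-1.6)) / 4 = 12.6/4 = 3.15
  S[X_2,X_2] = ((3.4)·(3.4) + (-1.6)·(-1.6) + (2.4)·(2.4) + (-2.6)·(-2.6) + (-1.6)·(-1.6)) / 4 = 29.2/4 = 7.3
  S = [[2.7, 3.15],
 [3.15, 7.3]].

Step 3 — invert S. det(S) = 2.7·7.3 - (3.15)² = 9.7875.
  S^{-1} = (1/det) · [[d, -b], [-b, a]] = [[0.7458, -0.3218],
 [-0.3218, 0.2759]].

Step 4 — quadratic form (x̄ - mu_0)^T · S^{-1} · (x̄ - mu_0):
  S^{-1} · (x̄ - mu_0) = (1.4713, -0.6897),
  (x̄ - mu_0)^T · [...] = (1.8)·(1.4713) + (-0.4)·(-0.6897) = 2.9241.

Step 5 — scale by n: T² = 5 · 2.9241 = 14.6207.

T² ≈ 14.6207


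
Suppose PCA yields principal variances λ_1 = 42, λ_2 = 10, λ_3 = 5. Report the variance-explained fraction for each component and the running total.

Step 1 — total variance = trace(Sigma) = Σ λ_i = 42 + 10 + 5 = 57.

Step 2 — fraction explained by component i = λ_i / Σ λ:
  PC1: 42/57 = 0.7368
  PC2: 10/57 = 0.1754
  PC3: 5/57 = 0.0877

Step 3 — cumulative fraction after k components = (λ_1 + ... + λ_k) / Σ λ:
  k = 1: 42/57 = 0.7368
  k = 2: (42 + 10)/57 = 52/57 = 0.9123
  k = 3: (42 + 10 + 5)/57 = 57/57 = 1

Summary (fraction, with percent):

explained: PC1 0.7368 (73.68%), PC2 0.1754 (17.54%), PC3 0.0877 (8.77%);  cumulative: 0.7368, 0.9123, 1


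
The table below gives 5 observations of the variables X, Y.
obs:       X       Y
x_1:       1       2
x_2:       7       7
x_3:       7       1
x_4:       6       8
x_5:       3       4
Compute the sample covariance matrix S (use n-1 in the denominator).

Step 1 — column means:
  mean(X) = (1 + 7 + 7 + 6 + 3) / 5 = 24/5 = 4.8
  mean(Y) = (2 + 7 + 1 + 8 + 4) / 5 = 22/5 = 4.4

Step 2 — sample covariance S[i,j] = (1/(n-1)) · Σ_k (x_{k,i} - mean_i) · (x_{k,j} - mean_j), with n-1 = 4.
  S[X,X] = ((-3.8)·(-3.8) + (2.2)·(2.2) + (2.2)·(2.2) + (1.2)·(1.2) + (-1.8)·(-1.8)) / 4 = 28.8/4 = 7.2
  S[X,Y] = ((-3.8)·(-2.4) + (2.2)·(2.6) + (2.2)·(-3.4) + (1.2)·(3.6) + (-1.8)·(-0.4)) / 4 = 12.4/4 = 3.1
  S[Y,Y] = ((-2.4)·(-2.4) + (2.6)·(2.6) + (-3.4)·(-3.4) + (3.6)·(3.6) + (-0.4)·(-0.4)) / 4 = 37.2/4 = 9.3

S is symmetric (S[j,i] = S[i,j]). Assembling:

S = [[7.2, 3.1],
 [3.1, 9.3]]


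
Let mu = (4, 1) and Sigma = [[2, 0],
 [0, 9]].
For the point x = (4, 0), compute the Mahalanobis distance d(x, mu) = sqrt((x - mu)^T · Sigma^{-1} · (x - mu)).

Step 1 — centre the observation: (x - mu) = (0, -1).

Step 2 — invert Sigma. det(Sigma) = 2·9 - (0)² = 18.
  Sigma^{-1} = (1/det) · [[d, -b], [-b, a]] = [[0.5, 0],
 [0, 0.1111]].

Step 3 — form the quadratic (x - mu)^T · Sigma^{-1} · (x - mu):
  Sigma^{-1} · (x - mu) = (0, -0.1111).
  (x - mu)^T · [Sigma^{-1} · (x - mu)] = (0)·(0) + (-1)·(-0.1111) = 0.1111.

Step 4 — take square root: d = √(0.1111) ≈ 0.3333.

d(x, mu) = √(0.1111) ≈ 0.3333


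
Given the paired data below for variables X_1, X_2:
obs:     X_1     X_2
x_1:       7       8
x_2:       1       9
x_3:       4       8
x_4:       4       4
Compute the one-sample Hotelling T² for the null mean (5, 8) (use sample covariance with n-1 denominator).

Step 1 — sample mean vector:
  mean(X_1) = (7 + 1 + 4 + 4) / 4 = 16/4 = 4
  mean(X_2) = (8 + 9 + 8 + 4) / 4 = 29/4 = 7.25
  x̄ = (4, 7.25),  deviation x̄ - mu_0 = (4, 7.25) - (5, 8) = (-1, -0.75).

Step 2 — sample covariance matrix, S[i,j] = (1/(n-1)) · Σ_k (x_{k,i} - mean_i) · (x_{k,j} - mean_j), divisor n-1 = 3:
  S[X_1,X_1] = ((3)·(3) + (-3)·(-3) + (0)·(0) + (0)·(0)) / 3 = 18/3 = 6
  S[X_1,X_2] = ((3)·(0.75) + (-3)·(1.75) + (0)·(0.75) + (0)·(-3.25)) / 3 = -3/3 = -1
  S[X_2,X_2] = ((0.75)·(0.75) + (1.75)·(1.75) + (0.75)·(0.75) + (-3.25)·(-3.25)) / 3 = 14.75/3 = 4.9167
  S = [[6, -1],
 [-1, 4.9167]].

Step 3 — invert S. det(S) = 6·4.9167 - (-1)² = 28.5.
  S^{-1} = (1/det) · [[d, -b], [-b, a]] = [[0.1725, 0.0351],
 [0.0351, 0.2105]].

Step 4 — quadratic form (x̄ - mu_0)^T · S^{-1} · (x̄ - mu_0):
  S^{-1} · (x̄ - mu_0) = (-0.1988, -0.193),
  (x̄ - mu_0)^T · [...] = (-1)·(-0.1988) + (-0.75)·(-0.193) = 0.3436.

Step 5 — scale by n: T² = 4 · 0.3436 = 1.3743.

T² ≈ 1.3743


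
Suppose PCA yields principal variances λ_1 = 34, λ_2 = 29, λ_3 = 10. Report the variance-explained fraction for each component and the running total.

Step 1 — total variance = trace(Sigma) = Σ λ_i = 34 + 29 + 10 = 73.

Step 2 — fraction explained by component i = λ_i / Σ λ:
  PC1: 34/73 = 0.4658
  PC2: 29/73 = 0.3973
  PC3: 10/73 = 0.137

Step 3 — cumulative fraction after k components = (λ_1 + ... + λ_k) / Σ λ:
  k = 1: 34/73 = 0.4658
  k = 2: (34 + 29)/73 = 63/73 = 0.863
  k = 3: (34 + 29 + 10)/73 = 73/73 = 1

Summary (fraction, with percent):

explained: PC1 0.4658 (46.58%), PC2 0.3973 (39.73%), PC3 0.137 (13.7%);  cumulative: 0.4658, 0.863, 1


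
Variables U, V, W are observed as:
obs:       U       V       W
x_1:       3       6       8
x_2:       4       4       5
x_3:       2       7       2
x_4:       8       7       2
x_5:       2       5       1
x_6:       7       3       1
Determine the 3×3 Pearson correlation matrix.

Step 1 — column means:
  mean(U) = (3 + 4 + 2 + 8 + 2 + 7) / 6 = 26/6 = 4.3333
  mean(V) = (6 + 4 + 7 + 7 + 5 + 3) / 6 = 32/6 = 5.3333
  mean(W) = (8 + 5 + 2 + 2 + 1 + 1) / 6 = 19/6 = 3.1667

Step 2 — sample variances and covariances s[i,j] = (1/(n-1)) · Σ_k (x_{k,i} - mean_i) · (x_{k,j} - mean_j), with n-1 = 5:
  s[U,U] = ((-1.3333)·(-1.3333) + (-0.3333)·(-0.3333) + (-2.3333)·(-2.3333) + (3.6667)·(3.6667) + (-2.3333)·(-2.3333) + (2.6667)·(2.6667)) / 5 = 33.3333/5 = 6.6667
  s[U,V] = ((-1.3333)·(0.6667) + (-0.3333)·(-1.3333) + (-2.3333)·(1.6667) + (3.6667)·(1.6667) + (-2.3333)·(-0.3333) + (2.6667)·(-2.3333)) / 5 = -3.6667/5 = -0.7333
  s[U,W] = ((-1.3333)·(4.8333) + (-0.3333)·(1.8333) + (-2.3333)·(-1.1667) + (3.6667)·(-1.1667) + (-2.3333)·(-2.1667) + (2.6667)·(-2.1667)) / 5 = -9.3333/5 = -1.8667
  s[V,V] = ((0.6667)·(0.6667) + (-1.3333)·(-1.3333) + (1.6667)·(1.6667) + (1.6667)·(1.6667) + (-0.3333)·(-0.3333) + (-2.3333)·(-2.3333)) / 5 = 13.3333/5 = 2.6667
  s[V,W] = ((0.6667)·(4.8333) + (-1.3333)·(1.8333) + (1.6667)·(-1.1667) + (1.6667)·(-1.1667) + (-0.3333)·(-2.1667) + (-2.3333)·(-2.1667)) / 5 = 2.6667/5 = 0.5333
  s[W,W] = ((4.8333)·(4.8333) + (1.8333)·(1.8333) + (-1.1667)·(-1.1667) + (-1.1667)·(-1.1667) + (-2.1667)·(-2.1667) + (-2.1667)·(-2.1667)) / 5 = 38.8333/5 = 7.7667
  Sample standard deviations s_i = √(s[i,i]):
  s(U) = √(6.6667) = 2.582
  s(V) = √(2.6667) = 1.633
  s(W) = √(7.7667) = 2.7869

Step 3 — r_{ij} = s_{ij} / (s_i · s_j):
  r[U,U] = 1 (diagonal).
  r[U,V] = -0.7333 / (2.582 · 1.633) = -0.7333 / 4.2164 = -0.1739
  r[U,W] = -1.8667 / (2.582 · 2.7869) = -1.8667 / 7.1957 = -0.2594
  r[V,V] = 1 (diagonal).
  r[V,W] = 0.5333 / (1.633 · 2.7869) = 0.5333 / 4.5509 = 0.1172
  r[W,W] = 1 (diagonal).

R is symmetric with unit diagonal. Assembling:

R = [[1, -0.1739, -0.2594],
 [-0.1739, 1, 0.1172],
 [-0.2594, 0.1172, 1]]


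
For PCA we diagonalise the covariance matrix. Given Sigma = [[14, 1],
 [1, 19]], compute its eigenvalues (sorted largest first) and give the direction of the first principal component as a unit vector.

Step 1 — characteristic polynomial of 2×2 Sigma:
  det(Sigma - λI) = λ² - trace · λ + det = 0.
  trace = 14 + 19 = 33, det = 14·19 - (1)² = 265.
Step 2 — discriminant:
  Δ = trace² - 4·det = 1089 - 1060 = 29.
Step 3 — eigenvalues:
  λ = (trace ± √Δ)/2 = (33 ± 5.3852)/2,
  λ_1 = 19.1926,  λ_2 = 13.8074.

Step 4 — unit eigenvector for λ_1: solve (Sigma - λ_1 I)v = 0. First row:
  (14 - 19.1926)·v_x + (1)·v_y = 0, i.e. (-5.1926)·v_x + (1)·v_y = 0,
  so v ∝ (b, λ_1 - a) = (1, 5.1926) = u.
  ||u|| = √((1)² + (5.1926)²) = √(27.9629) ≈ 5.288,
  v_1 = u/||u|| ≈ (0.1891, 0.982) (||v_1|| = 1).

λ_1 = 19.1926,  λ_2 = 13.8074;  v_1 ≈ (0.1891, 0.982)


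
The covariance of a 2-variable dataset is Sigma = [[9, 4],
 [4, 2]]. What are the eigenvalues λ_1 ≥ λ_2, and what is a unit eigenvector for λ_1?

Step 1 — characteristic polynomial of 2×2 Sigma:
  det(Sigma - λI) = λ² - trace · λ + det = 0.
  trace = 9 + 2 = 11, det = 9·2 - (4)² = 2.
Step 2 — discriminant:
  Δ = trace² - 4·det = 121 - 8 = 113.
Step 3 — eigenvalues:
  λ = (trace ± √Δ)/2 = (11 ± 10.6301)/2,
  λ_1 = 10.8151,  λ_2 = 0.1849.

Step 4 — unit eigenvector for λ_1: solve (Sigma - λ_1 I)v = 0. First row:
  (9 - 10.8151)·v_x + (4)·v_y = 0, i.e. (-1.8151)·v_x + (4)·v_y = 0,
  so v ∝ (b, λ_1 - a) = (4, 1.8151) = u.
  ||u|| = √((4)² + (1.8151)²) = √(19.2945) ≈ 4.3925,
  v_1 = u/||u|| ≈ (0.9106, 0.4132) (||v_1|| = 1).

λ_1 = 10.8151,  λ_2 = 0.1849;  v_1 ≈ (0.9106, 0.4132)


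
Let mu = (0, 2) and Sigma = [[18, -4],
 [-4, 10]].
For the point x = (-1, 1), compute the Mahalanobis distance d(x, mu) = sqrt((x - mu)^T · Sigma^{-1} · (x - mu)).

Step 1 — centre the observation: (x - mu) = (-1, -1).

Step 2 — invert Sigma. det(Sigma) = 18·10 - (-4)² = 164.
  Sigma^{-1} = (1/det) · [[d, -b], [-b, a]] = [[0.061, 0.0244],
 [0.0244, 0.1098]].

Step 3 — form the quadratic (x - mu)^T · Sigma^{-1} · (x - mu):
  Sigma^{-1} · (x - mu) = (-0.0854, -0.1341).
  (x - mu)^T · [Sigma^{-1} · (x - mu)] = (-1)·(-0.0854) + (-1)·(-0.1341) = 0.2195.

Step 4 — take square root: d = √(0.2195) ≈ 0.4685.

d(x, mu) = √(0.2195) ≈ 0.4685


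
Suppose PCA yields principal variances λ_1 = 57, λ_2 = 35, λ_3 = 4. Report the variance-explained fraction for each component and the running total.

Step 1 — total variance = trace(Sigma) = Σ λ_i = 57 + 35 + 4 = 96.

Step 2 — fraction explained by component i = λ_i / Σ λ:
  PC1: 57/96 = 0.5938
  PC2: 35/96 = 0.3646
  PC3: 4/96 = 0.0417

Step 3 — cumulative fraction after k components = (λ_1 + ... + λ_k) / Σ λ:
  k = 1: 57/96 = 0.5938
  k = 2: (57 + 35)/96 = 92/96 = 0.9583
  k = 3: (57 + 35 + 4)/96 = 96/96 = 1

Summary (fraction, with percent):

explained: PC1 0.5938 (59.38%), PC2 0.3646 (36.46%), PC3 0.0417 (4.17%);  cumulative: 0.5938, 0.9583, 1


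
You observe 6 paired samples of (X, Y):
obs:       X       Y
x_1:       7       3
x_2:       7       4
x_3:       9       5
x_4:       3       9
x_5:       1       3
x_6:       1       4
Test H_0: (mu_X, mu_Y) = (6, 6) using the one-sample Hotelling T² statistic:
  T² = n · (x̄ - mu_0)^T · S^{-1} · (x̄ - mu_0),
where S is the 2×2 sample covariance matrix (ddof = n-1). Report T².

Step 1 — sample mean vector:
  mean(X) = (7 + 7 + 9 + 3 + 1 + 1) / 6 = 28/6 = 4.6667
  mean(Y) = (3 + 4 + 5 + 9 + 3 + 4) / 6 = 28/6 = 4.6667
  x̄ = (4.6667, 4.6667),  deviation x̄ - mu_0 = (4.6667, 4.6667) - (6, 6) = (-1.3333, -1.3333).

Step 2 — sample covariance matrix, S[i,j] = (1/(n-1)) · Σ_k (x_{k,i} - mean_i) · (x_{k,j} - mean_j), divisor n-1 = 5:
  S[X,X] = ((2.3333)·(2.3333) + (2.3333)·(2.3333) + (4.3333)·(4.3333) + (-1.6667)·(-1.6667) + (-3.6667)·(-3.6667) + (-3.6667)·(-3.6667)) / 5 = 59.3333/5 = 11.8667
  S[X,Y] = ((2.3333)·(-1.6667) + (2.3333)·(-0.6667) + (4.3333)·(0.3333) + (-1.6667)·(4.3333) + (-3.6667)·(-1.6667) + (-3.6667)·(-0.6667)) / 5 = -2.6667/5 = -0.5333
  S[Y,Y] = ((-1.6667)·(-1.6667) + (-0.6667)·(-0.6667) + (0.3333)·(0.3333) + (4.3333)·(4.3333) + (-1.6667)·(-1.6667) + (-0.6667)·(-0.6667)) / 5 = 25.3333/5 = 5.0667
  S = [[11.8667, -0.5333],
 [-0.5333, 5.0667]].

Step 3 — invert S. det(S) = 11.8667·5.0667 - (-0.5333)² = 59.84.
  S^{-1} = (1/det) · [[d, -b], [-b, a]] = [[0.0847, 0.0089],
 [0.0089, 0.1983]].

Step 4 — quadratic form (x̄ - mu_0)^T · S^{-1} · (x̄ - mu_0):
  S^{-1} · (x̄ - mu_0) = (-0.1248, -0.2763),
  (x̄ - mu_0)^T · [...] = (-1.3333)·(-0.1248) + (-1.3333)·(-0.2763) = 0.5348.

Step 5 — scale by n: T² = 6 · 0.5348 = 3.2086.

T² ≈ 3.2086
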